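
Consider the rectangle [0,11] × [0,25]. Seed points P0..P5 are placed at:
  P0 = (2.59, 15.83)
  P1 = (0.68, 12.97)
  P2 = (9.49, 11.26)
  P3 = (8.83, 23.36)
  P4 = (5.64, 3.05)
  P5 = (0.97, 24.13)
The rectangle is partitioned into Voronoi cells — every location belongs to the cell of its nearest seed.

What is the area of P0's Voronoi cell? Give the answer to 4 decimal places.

Area of P0's cell: 45.8022

1. box [0,11]×[0,25]: [(0, 0) (11, 0) (11, 25) (0, 25)]
2. ⊥bis P0·P1 via (1.635,14.4): [(0, 15.4919) (11, 8.1458) (11, 25) (0, 25)]  |A|=144.9929
3. ⊥bis P0·P2 via (6.04,13.545): [(0, 15.4919) (5.0817, 12.0982) (11, 21.0338) (11, 25) (0, 25)]  |A|=106.8553
4. ⊥bis P0·P3 via (5.71,19.595): [(0, 24.3268) (0, 15.4919) (5.0817, 12.0982) (8.5102, 17.2746)]  |A|=56.5632
5. ⊥bis P0·P4 via (4.115,9.44): [(0, 24.3268) (0, 15.4919) (5.0817, 12.0982) (8.5102, 17.2746)]  |A|=56.5632
6. ⊥bis P0·P5 via (1.78,19.98): [(4.5848, 20.5274) (0, 19.6326) (0, 15.4919) (5.0817, 12.0982) (8.5102, 17.2746)]  |A|=45.8022
7. canonical 5-gon: [(4.5848, 20.5274) (0, 19.6326) (0, 15.4919) (5.0817, 12.0982) (8.5102, 17.2746)]
8. shoelace: 45.8022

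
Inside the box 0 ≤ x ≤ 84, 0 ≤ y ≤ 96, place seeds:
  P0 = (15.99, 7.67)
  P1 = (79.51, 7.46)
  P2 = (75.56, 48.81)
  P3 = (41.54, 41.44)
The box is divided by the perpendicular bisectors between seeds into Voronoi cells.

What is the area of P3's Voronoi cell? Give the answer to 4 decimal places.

Area of P3's cell: 3861.8828

1. box [0,84]×[0,96]: [(0, 0) (84, 0) (84, 96) (0, 96)]
2. ⊥bis P3·P0 via (28.765,24.555): [(0, 46.3183) (61.2199, 0) (84, 0) (84, 96) (0, 96)]  |A|=6646.2003
3. ⊥bis P3·P1 via (60.525,24.45): [(0, 46.3183) (47.7587, 10.1846) (84, 50.6815) (84, 96) (0, 96)]  |A|=5611.8146
4. ⊥bis P3·P2 via (58.55,45.125): [(0, 46.3183) (47.7587, 10.1846) (62.541, 26.7027) (47.5286, 96) (0, 96)]  |A|=3861.8828
5. canonical 5-gon: [(0, 46.3183) (47.7587, 10.1846) (62.541, 26.7027) (47.5286, 96) (0, 96)]
6. shoelace: 3861.8828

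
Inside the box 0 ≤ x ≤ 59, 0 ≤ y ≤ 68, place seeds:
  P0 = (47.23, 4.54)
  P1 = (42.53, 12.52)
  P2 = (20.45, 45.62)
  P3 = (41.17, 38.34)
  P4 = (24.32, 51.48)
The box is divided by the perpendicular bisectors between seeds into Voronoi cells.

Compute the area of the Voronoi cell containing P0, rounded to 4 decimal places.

1. box [0,59]×[0,68]: [(0, 0) (59, 0) (59, 68) (0, 68)]
2. ⊥bis P0·P1 via (44.88,8.53): [(30.3971, 0) (59, 0) (59, 16.8463)]  |A|=240.926
3. ⊥bis P0·P2 via (33.84,25.08): [(30.3971, 0) (59, 0) (59, 16.8463)]  |A|=240.926
4. ⊥bis P0·P3 via (44.2,21.44): [(30.3971, 0) (59, 0) (59, 16.8463)]  |A|=240.926
5. ⊥bis P0·P4 via (35.775,28.01): [(30.3971, 0) (59, 0) (59, 16.8463)]  |A|=240.926
6. canonical 3-gon: [(30.3971, 0) (59, 0) (59, 16.8463)]
7. shoelace: 240.926

Area of P0's cell: 240.9260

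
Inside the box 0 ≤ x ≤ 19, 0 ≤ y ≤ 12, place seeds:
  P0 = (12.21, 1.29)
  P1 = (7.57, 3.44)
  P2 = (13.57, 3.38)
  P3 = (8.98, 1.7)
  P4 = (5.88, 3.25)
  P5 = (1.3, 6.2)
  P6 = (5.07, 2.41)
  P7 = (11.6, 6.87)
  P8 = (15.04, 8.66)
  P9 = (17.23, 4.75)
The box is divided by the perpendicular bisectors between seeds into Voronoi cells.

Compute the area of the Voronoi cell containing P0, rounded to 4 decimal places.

Area of P0's cell: 11.0845

1. box [0,19]×[0,12]: [(0, 0) (19, 0) (19, 12) (0, 12)]
2. ⊥bis P0·P1 via (9.89,2.365): [(8.7941, 0) (19, 0) (19, 12) (14.3545, 12)]  |A|=89.1081
3. ⊥bis P0·P2 via (12.89,2.335): [(10.5743, 3.8419) (8.7941, 0) (16.4783, 0)]  |A|=14.7608
4. ⊥bis P0·P3 via (10.595,1.495): [(10.8686, 3.6504) (10.4052, 0) (16.4783, 0)]  |A|=11.0845
5. ⊥bis P0·P4 via (9.045,2.27): [(10.8686, 3.6504) (10.4052, 0) (16.4783, 0)]  |A|=11.0845
6. ⊥bis P0·P5 via (6.755,3.745): [(10.8686, 3.6504) (10.4052, 0) (16.4783, 0)]  |A|=11.0845
7. ⊥bis P0·P6 via (8.64,1.85): [(10.8686, 3.6504) (10.4052, 0) (16.4783, 0)]  |A|=11.0845
8. ⊥bis P0·P7 via (11.905,4.08): [(10.8686, 3.6504) (10.4052, 0) (16.4783, 0)]  |A|=11.0845
9. ⊥bis P0·P8 via (13.625,4.975): [(10.8686, 3.6504) (10.4052, 0) (16.4783, 0)]  |A|=11.0845
10. ⊥bis P0·P9 via (14.72,3.02): [(10.8686, 3.6504) (10.4052, 0) (16.4783, 0)]  |A|=11.0845
11. canonical 3-gon: [(10.8686, 3.6504) (10.4052, 0) (16.4783, 0)]
12. shoelace: 11.0845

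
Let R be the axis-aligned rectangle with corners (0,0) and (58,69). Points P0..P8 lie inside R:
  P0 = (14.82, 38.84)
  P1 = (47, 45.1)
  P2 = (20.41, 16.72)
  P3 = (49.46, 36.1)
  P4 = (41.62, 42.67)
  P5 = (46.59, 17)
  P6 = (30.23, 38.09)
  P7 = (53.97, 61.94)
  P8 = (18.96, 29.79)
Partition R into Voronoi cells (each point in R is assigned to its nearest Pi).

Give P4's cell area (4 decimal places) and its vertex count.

Area of P4's cell: 255.2137 (4 vertices)

1. box [0,58]×[0,69]: [(0, 0) (58, 0) (58, 69) (0, 69)]
2. ⊥bis P4·P0 via (28.22,40.755): [(34.0443, 0) (58, 0) (58, 69) (24.1835, 69)]  |A|=1993.1406
3. ⊥bis P4·P1 via (44.31,43.885): [(34.0443, 0) (58, 0) (58, 13.5755) (32.9662, 69) (24.1835, 69)]  |A|=1299.398
4. ⊥bis P4·P2 via (31.015,29.695): [(29.64, 30.8189) (58, 7.6391) (58, 13.5755) (32.9662, 69) (24.1835, 69)]  |A|=821.9327
5. ⊥bis P4·P3 via (45.54,39.385): [(29.64, 30.8189) (34.8161, 26.5882) (46.0615, 40.0073) (32.9662, 69) (24.1835, 69)]  |A|=524.399
6. ⊥bis P4·P5 via (44.105,29.835): [(29.64, 30.8189) (33.3834, 27.7592) (36.265, 28.3171) (46.0615, 40.0073) (32.9662, 69) (24.1835, 69)]  |A|=522.3122
7. ⊥bis P4·P6 via (35.925,40.38): [(39.313, 31.9543) (46.0615, 40.0073) (32.9662, 69) (24.4167, 69)]  |A|=308.9172
8. ⊥bis P4·P7 via (47.795,52.305): [(25.3441, 66.6936) (39.313, 31.9543) (46.0615, 40.0073) (37.5377, 58.8788)]  |A|=255.2137
9. ⊥bis P4·P8 via (30.29,36.23): [(25.3441, 66.6936) (39.313, 31.9543) (46.0615, 40.0073) (37.5377, 58.8788)]  |A|=255.2137
10. canonical 4-gon: [(25.3441, 66.6936) (39.313, 31.9543) (46.0615, 40.0073) (37.5377, 58.8788)]
11. shoelace: 255.2137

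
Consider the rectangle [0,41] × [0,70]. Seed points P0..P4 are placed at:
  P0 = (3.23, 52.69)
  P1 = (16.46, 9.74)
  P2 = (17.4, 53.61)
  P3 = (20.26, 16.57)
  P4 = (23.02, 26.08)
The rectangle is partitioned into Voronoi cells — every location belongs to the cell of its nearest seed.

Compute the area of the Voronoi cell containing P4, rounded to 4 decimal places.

1. box [0,41]×[0,70]: [(0, 0) (41, 0) (41, 70) (0, 70)]
2. ⊥bis P4·P0 via (13.125,39.385): [(0, 29.6239) (0, 0) (41, 0) (41, 60.1158)]  |A|=1839.6629
3. ⊥bis P4·P1 via (19.74,17.91): [(0, 29.6239) (0, 25.835) (41, 9.3748) (41, 60.1158)]  |A|=1117.8627
4. ⊥bis P4·P2 via (20.21,39.845): [(11.297, 38.0255) (0, 29.6239) (0, 25.835) (41, 9.3748) (41, 44.0891)]  |A|=879.842
5. ⊥bis P4·P3 via (21.64,21.325): [(11.297, 38.0255) (0, 29.6239) (0, 27.6054) (41, 15.7063) (41, 44.0891)]  |A|=713.7523
6. canonical 5-gon: [(11.297, 38.0255) (0, 29.6239) (0, 27.6054) (41, 15.7063) (41, 44.0891)]
7. shoelace: 713.7523

Area of P4's cell: 713.7523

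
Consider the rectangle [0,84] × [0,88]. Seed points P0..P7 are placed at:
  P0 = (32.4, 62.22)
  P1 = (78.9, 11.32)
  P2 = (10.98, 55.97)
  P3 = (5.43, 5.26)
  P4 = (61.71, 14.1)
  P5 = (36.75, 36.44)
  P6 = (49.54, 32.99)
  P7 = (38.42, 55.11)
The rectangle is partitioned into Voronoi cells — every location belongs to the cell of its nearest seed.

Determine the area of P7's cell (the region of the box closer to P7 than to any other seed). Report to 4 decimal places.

Area of P7's cell: 1293.3617

1. box [0,84]×[0,88]: [(0, 0) (84, 0) (84, 88) (0, 88)]
2. ⊥bis P7·P0 via (35.41,58.665): [(0, 28.6835) (0, 0) (84, 0) (84, 88) (70.0565, 88)]  |A|=5314.2485
3. ⊥bis P7·P1 via (58.66,33.215): [(0, 28.6835) (0, 0) (22.7291, 0) (84, 56.6396) (84, 88) (70.0565, 88)]  |A|=3579.0675
4. ⊥bis P7·P2 via (24.7,55.54): [(24.5087, 49.4349) (22.9662, 0.2192) (84, 56.6396) (84, 88) (70.0565, 88)]  |A|=2660.0996
5. ⊥bis P7·P3 via (21.925,30.185): [(24.5087, 49.4349) (23.8651, 28.9011) (41.4234, 17.2813) (84, 56.6396) (84, 88) (70.0565, 88)]  |A|=2403.075
6. ⊥bis P7·P4 via (50.065,34.605): [(24.5087, 49.4349) (23.8651, 28.9011) (31.3265, 23.9632) (76.2509, 49.4762) (84, 56.6396) (84, 88) (70.0565, 88)]  |A|=2124.1827
7. ⊥bis P7·P5 via (37.585,45.775): [(24.5087, 49.4349) (24.4308, 46.9516) (65.3591, 43.2907) (76.2509, 49.4762) (84, 56.6396) (84, 88) (70.0565, 88)]  |A|=1597.6299
8. ⊥bis P7·P6 via (43.98,44.05): [(24.5087, 49.4349) (24.4308, 46.9516) (45.9271, 45.0288) (84, 64.1686) (84, 88) (70.0565, 88)]  |A|=1293.3617
9. canonical 6-gon: [(24.5087, 49.4349) (24.4308, 46.9516) (45.9271, 45.0288) (84, 64.1686) (84, 88) (70.0565, 88)]
10. shoelace: 1293.3617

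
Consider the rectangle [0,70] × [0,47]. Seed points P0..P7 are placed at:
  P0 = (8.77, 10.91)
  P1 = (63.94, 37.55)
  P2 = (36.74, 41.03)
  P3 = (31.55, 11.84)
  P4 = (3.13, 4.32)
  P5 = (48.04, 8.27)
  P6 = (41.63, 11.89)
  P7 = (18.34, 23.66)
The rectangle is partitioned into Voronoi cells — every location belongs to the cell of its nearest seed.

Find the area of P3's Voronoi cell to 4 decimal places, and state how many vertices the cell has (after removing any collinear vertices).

Area of P3's cell: 343.0865 (5 vertices)

1. box [0,70]×[0,47]: [(0, 0) (70, 0) (70, 47) (0, 47)]
2. ⊥bis P3·P0 via (20.16,11.375): [(20.6244, 0) (70, 0) (70, 47) (18.7056, 47)]  |A|=2365.7453
3. ⊥bis P3·P1 via (47.745,24.695): [(20.6244, 0) (67.347, 0) (30.0401, 47) (18.7056, 47)]  |A|=1364.342
4. ⊥bis P3·P2 via (34.145,26.435): [(19.4384, 29.0498) (20.6244, 0) (67.347, 0) (48.3717, 23.9055)]  |A|=975.6661
5. ⊥bis P3·P4 via (17.34,8.08): [(19.4384, 29.0498) (20.6244, 0) (67.347, 0) (48.3717, 23.9055)]  |A|=975.6661
6. ⊥bis P3·P5 via (39.795,10.055): [(43.0003, 24.8605) (19.4384, 29.0498) (20.6244, 0) (37.6181, 0)]  |A|=550.9873
7. ⊥bis P3·P6 via (36.59,11.865): [(36.5198, 26.0128) (19.4384, 29.0498) (20.6244, 0) (36.6489, 0)]  |A|=454.7253
8. ⊥bis P3·P7 via (24.945,17.75): [(36.5198, 26.0128) (32.9123, 26.6542) (20.1199, 12.3575) (20.6244, 0) (36.6489, 0)]  |A|=343.0865
9. canonical 5-gon: [(36.5198, 26.0128) (32.9123, 26.6542) (20.1199, 12.3575) (20.6244, 0) (36.6489, 0)]
10. shoelace: 343.0865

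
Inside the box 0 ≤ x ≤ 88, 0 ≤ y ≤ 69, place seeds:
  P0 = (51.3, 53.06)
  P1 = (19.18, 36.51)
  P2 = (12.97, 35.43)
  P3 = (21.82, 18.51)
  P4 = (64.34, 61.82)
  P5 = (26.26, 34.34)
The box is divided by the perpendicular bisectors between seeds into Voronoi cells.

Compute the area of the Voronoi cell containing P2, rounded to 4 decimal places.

1. box [0,88]×[0,69]: [(0, 0) (88, 0) (88, 69) (0, 69)]
2. ⊥bis P2·P0 via (32.135,44.245): [(0, 0) (52.4856, 0) (20.7489, 69) (0, 69)]  |A|=2526.5897
3. ⊥bis P2·P1 via (16.075,35.97): [(0, 0) (22.3307, 0) (10.3307, 69) (0, 69)]  |A|=1126.815
4. ⊥bis P2·P3 via (17.395,26.97): [(0, 17.8716) (17.6198, 27.0876) (10.3307, 69) (0, 69)]  |A|=666.9272
5. ⊥bis P2·P4 via (38.655,48.625): [(0, 17.8716) (17.6198, 27.0876) (10.3307, 69) (0, 69)]  |A|=666.9272
6. ⊥bis P2·P5 via (19.615,34.885): [(0, 17.8716) (17.6198, 27.0876) (10.3307, 69) (0, 69)]  |A|=666.9272
7. canonical 4-gon: [(0, 17.8716) (17.6198, 27.0876) (10.3307, 69) (0, 69)]
8. shoelace: 666.9272

Area of P2's cell: 666.9272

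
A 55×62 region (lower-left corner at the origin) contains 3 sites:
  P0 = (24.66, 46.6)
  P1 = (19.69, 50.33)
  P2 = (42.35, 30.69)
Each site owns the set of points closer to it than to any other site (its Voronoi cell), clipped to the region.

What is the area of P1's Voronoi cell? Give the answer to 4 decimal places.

Area of P1's cell: 696.4840

1. box [0,55]×[0,62]: [(0, 0) (55, 0) (55, 62) (0, 62)]
2. ⊥bis P1·P0 via (22.175,48.465): [(0, 18.9182) (32.3331, 62) (0, 62)]  |A|=696.484
3. ⊥bis P1·P2 via (31.02,40.51): [(0, 18.9182) (32.3331, 62) (0, 62)]  |A|=696.484
4. canonical 3-gon: [(0, 18.9182) (32.3331, 62) (0, 62)]
5. shoelace: 696.484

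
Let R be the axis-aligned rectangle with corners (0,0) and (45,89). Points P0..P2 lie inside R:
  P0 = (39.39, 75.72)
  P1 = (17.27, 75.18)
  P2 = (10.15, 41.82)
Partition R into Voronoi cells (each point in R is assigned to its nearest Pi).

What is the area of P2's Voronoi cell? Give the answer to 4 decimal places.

1. box [0,45]×[0,89]: [(0, 0) (45, 0) (45, 89) (0, 89)]
2. ⊥bis P2·P0 via (24.77,58.77): [(0, 80.135) (0, 0) (45, 0) (45, 41.3209)]  |A|=2732.7581
3. ⊥bis P2·P1 via (13.71,58.5): [(28.8225, 55.2745) (0, 61.4261) (0, 0) (45, 0) (45, 41.3209)]  |A|=2463.1389
4. canonical 5-gon: [(28.8225, 55.2745) (0, 61.4261) (0, 0) (45, 0) (45, 41.3209)]
5. shoelace: 2463.1389

Area of P2's cell: 2463.1389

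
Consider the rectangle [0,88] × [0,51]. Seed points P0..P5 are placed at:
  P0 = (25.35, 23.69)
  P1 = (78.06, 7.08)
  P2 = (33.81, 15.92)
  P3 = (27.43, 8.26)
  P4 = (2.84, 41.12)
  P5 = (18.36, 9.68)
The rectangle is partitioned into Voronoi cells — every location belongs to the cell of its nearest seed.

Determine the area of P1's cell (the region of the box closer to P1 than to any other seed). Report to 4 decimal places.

1. box [0,88]×[0,51]: [(0, 0) (88, 0) (88, 51) (0, 51)]
2. ⊥bis P1·P0 via (51.705,15.385): [(46.8569, 0) (88, 0) (88, 51) (62.928, 51)]  |A|=1688.4854
3. ⊥bis P1·P2 via (55.935,11.5): [(53.6376, 0) (88, 0) (88, 51) (63.8261, 51)]  |A|=1492.6764
4. ⊥bis P1·P3 via (52.745,7.67): [(53.6376, 0) (88, 0) (88, 51) (63.8261, 51)]  |A|=1492.6764
5. ⊥bis P1·P4 via (40.45,24.1): [(53.6376, 0) (88, 0) (88, 51) (63.8261, 51)]  |A|=1492.6764
6. ⊥bis P1·P5 via (48.21,8.38): [(53.6376, 0) (88, 0) (88, 51) (63.8261, 51)]  |A|=1492.6764
7. canonical 4-gon: [(53.6376, 0) (88, 0) (88, 51) (63.8261, 51)]
8. shoelace: 1492.6764

Area of P1's cell: 1492.6764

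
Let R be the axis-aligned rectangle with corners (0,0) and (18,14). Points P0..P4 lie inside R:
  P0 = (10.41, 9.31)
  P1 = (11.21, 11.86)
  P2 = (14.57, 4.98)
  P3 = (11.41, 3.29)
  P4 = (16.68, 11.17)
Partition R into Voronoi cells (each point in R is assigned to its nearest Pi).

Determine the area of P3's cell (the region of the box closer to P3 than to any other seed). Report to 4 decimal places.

1. box [0,18]×[0,14]: [(0, 0) (18, 0) (18, 14) (0, 14)]
2. ⊥bis P3·P0 via (10.91,6.3): [(0, 4.4877) (0, 0) (18, 0) (18, 7.4777)]  |A|=107.689
3. ⊥bis P3·P1 via (11.31,7.575): [(0, 4.4877) (0, 0) (18, 0) (18, 7.4777)]  |A|=107.689
4. ⊥bis P3·P2 via (12.99,4.135): [(11.7569, 6.4407) (0, 4.4877) (0, 0) (15.2014, 0)]  |A|=75.3346
5. ⊥bis P3·P4 via (14.045,7.23): [(11.7569, 6.4407) (0, 4.4877) (0, 0) (15.2014, 0)]  |A|=75.3346
6. canonical 4-gon: [(11.7569, 6.4407) (0, 4.4877) (0, 0) (15.2014, 0)]
7. shoelace: 75.3346

Area of P3's cell: 75.3346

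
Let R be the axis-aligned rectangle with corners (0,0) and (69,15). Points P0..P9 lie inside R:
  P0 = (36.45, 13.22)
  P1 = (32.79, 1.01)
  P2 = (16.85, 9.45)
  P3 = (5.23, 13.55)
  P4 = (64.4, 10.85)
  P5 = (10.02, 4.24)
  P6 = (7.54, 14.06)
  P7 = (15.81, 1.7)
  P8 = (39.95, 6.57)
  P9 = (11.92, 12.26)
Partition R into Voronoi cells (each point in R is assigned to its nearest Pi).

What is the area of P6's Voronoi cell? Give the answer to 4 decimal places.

1. box [0,69]×[0,15]: [(0, 0) (69, 0) (69, 15) (0, 15)]
2. ⊥bis P6·P0 via (21.995,13.64): [(0, 0) (21.5987, 0) (22.0345, 15) (0, 15)]  |A|=327.249
3. ⊥bis P6·P1 via (20.165,7.535): [(0, 0) (16.2707, 0) (21.9161, 10.9231) (22.0345, 15) (0, 15)]  |A|=298.1499
4. ⊥bis P6·P2 via (12.195,11.755): [(0, 0) (6.3743, 0) (13.8018, 15) (0, 15)]  |A|=151.321
5. ⊥bis P6·P3 via (6.385,13.805): [(8.4897, 4.272) (13.8018, 15) (6.1212, 15)]  |A|=41.1989
6. ⊥bis P6·P4 via (35.97,12.455): [(8.4897, 4.272) (13.8018, 15) (6.1212, 15)]  |A|=41.1989
7. ⊥bis P6·P5 via (8.78,9.15): [(7.4849, 8.8229) (11.2088, 9.7634) (13.8018, 15) (6.1212, 15)]  |A|=32.2529
8. ⊥bis P6·P7 via (11.675,7.88): [(7.4849, 8.8229) (11.2088, 9.7634) (13.8018, 15) (6.1212, 15)]  |A|=32.2529
9. ⊥bis P6·P8 via (23.745,10.315): [(7.4849, 8.8229) (11.2088, 9.7634) (13.8018, 15) (6.1212, 15)]  |A|=32.2529
10. ⊥bis P6·P9 via (9.73,13.16): [(7.4849, 8.8229) (8.0012, 8.9533) (10.4862, 15) (6.1212, 15)]  |A|=14.8804
11. canonical 4-gon: [(7.4849, 8.8229) (8.0012, 8.9533) (10.4862, 15) (6.1212, 15)]
12. shoelace: 14.8804

Area of P6's cell: 14.8804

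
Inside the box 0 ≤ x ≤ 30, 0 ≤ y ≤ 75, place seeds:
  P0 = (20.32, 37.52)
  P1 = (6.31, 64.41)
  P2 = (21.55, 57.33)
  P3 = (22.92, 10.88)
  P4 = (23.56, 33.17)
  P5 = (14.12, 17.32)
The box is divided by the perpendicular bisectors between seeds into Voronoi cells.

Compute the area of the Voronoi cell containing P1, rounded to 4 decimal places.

1. box [0,30]×[0,75]: [(0, 0) (30, 0) (30, 75) (0, 75)]
2. ⊥bis P1·P0 via (13.315,50.965): [(0, 44.0277) (30, 59.6581) (30, 75) (0, 75)]  |A|=694.7129
3. ⊥bis P1·P2 via (13.93,60.87): [(0, 44.0277) (8.0554, 48.2247) (20.4943, 75) (0, 75)]  |A|=399.1181
4. ⊥bis P1·P3 via (14.615,37.645): [(0, 44.0277) (8.0554, 48.2247) (20.4943, 75) (0, 75)]  |A|=399.1181
5. ⊥bis P1·P4 via (14.935,48.79): [(0, 44.0277) (8.0554, 48.2247) (20.4943, 75) (0, 75)]  |A|=399.1181
6. ⊥bis P1·P5 via (10.215,40.865): [(0, 44.0277) (8.0554, 48.2247) (20.4943, 75) (0, 75)]  |A|=399.1181
7. canonical 4-gon: [(0, 44.0277) (8.0554, 48.2247) (20.4943, 75) (0, 75)]
8. shoelace: 399.1181

Area of P1's cell: 399.1181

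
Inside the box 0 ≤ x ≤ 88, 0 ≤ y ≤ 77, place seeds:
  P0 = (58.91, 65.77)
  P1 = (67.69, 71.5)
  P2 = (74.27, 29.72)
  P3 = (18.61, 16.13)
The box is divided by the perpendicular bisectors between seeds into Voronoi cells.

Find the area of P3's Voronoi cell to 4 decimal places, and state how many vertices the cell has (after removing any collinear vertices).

1. box [0,88]×[0,77]: [(0, 0) (88, 0) (88, 77) (0, 77)]
2. ⊥bis P3·P0 via (38.76,40.95): [(0, 72.4171) (0, 0) (88, 0) (88, 0.9747)]  |A|=3229.2419
3. ⊥bis P3·P1 via (43.15,43.815): [(0, 72.4171) (0, 0) (88, 0) (88, 0.9747)]  |A|=3229.2419
4. ⊥bis P3·P2 via (46.44,22.925): [(42.8497, 37.6298) (0, 72.4171) (0, 0) (52.0374, 0)]  |A|=2530.6035
5. canonical 4-gon: [(42.8497, 37.6298) (0, 72.4171) (0, 0) (52.0374, 0)]
6. shoelace: 2530.6035

Area of P3's cell: 2530.6035 (4 vertices)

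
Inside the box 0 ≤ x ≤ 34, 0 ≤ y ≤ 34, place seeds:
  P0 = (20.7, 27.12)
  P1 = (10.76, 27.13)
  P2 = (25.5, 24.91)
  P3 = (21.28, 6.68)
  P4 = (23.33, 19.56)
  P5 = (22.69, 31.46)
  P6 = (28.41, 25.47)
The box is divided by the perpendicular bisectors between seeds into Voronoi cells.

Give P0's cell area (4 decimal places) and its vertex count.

Area of P0's cell: 58.0970 (4 vertices)

1. box [0,34]×[0,34]: [(0, 0) (34, 0) (34, 34) (0, 34)]
2. ⊥bis P0·P1 via (15.73,27.125): [(15.7027, 0) (34, 0) (34, 34) (15.7369, 34)]  |A|=621.5263
3. ⊥bis P0·P2 via (23.1,26.015): [(15.7127, 9.9703) (26.7764, 34) (15.7369, 34)]  |A|=132.6382
4. ⊥bis P0·P3 via (20.99,16.9): [(15.7196, 16.7504) (18.8757, 16.84) (26.7764, 34) (15.7369, 34)]  |A|=121.939
5. ⊥bis P0·P4 via (22.015,23.34): [(15.724, 21.1515) (21.8404, 23.2793) (26.7764, 34) (15.7369, 34)]  |A|=98.4557
6. ⊥bis P0·P5 via (21.695,29.29): [(15.7349, 32.0228) (15.724, 21.1515) (21.8404, 23.2793) (24.1001, 28.1872)]  |A|=58.097
7. ⊥bis P0·P6 via (24.555,26.295): [(15.7349, 32.0228) (15.724, 21.1515) (21.8404, 23.2793) (24.1001, 28.1872)]  |A|=58.097
8. canonical 4-gon: [(15.7349, 32.0228) (15.724, 21.1515) (21.8404, 23.2793) (24.1001, 28.1872)]
9. shoelace: 58.097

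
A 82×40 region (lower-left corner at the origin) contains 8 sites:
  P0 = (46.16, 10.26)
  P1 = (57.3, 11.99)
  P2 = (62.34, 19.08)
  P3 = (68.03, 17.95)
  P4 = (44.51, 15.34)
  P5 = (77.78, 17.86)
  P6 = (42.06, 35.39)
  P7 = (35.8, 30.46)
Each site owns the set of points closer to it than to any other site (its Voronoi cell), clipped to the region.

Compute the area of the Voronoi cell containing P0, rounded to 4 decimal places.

Area of P0's cell: 349.2814

1. box [0,82]×[0,40]: [(0, 0) (82, 0) (82, 40) (0, 40)]
2. ⊥bis P0·P1 via (51.73,11.125): [(0, 0) (53.4577, 0) (47.2458, 40) (0, 40)]  |A|=2014.0698
3. ⊥bis P0·P2 via (54.25,14.67): [(0, 0) (53.4577, 0) (49.9562, 22.5468) (40.4422, 40) (0, 40)]  |A|=1954.697
4. ⊥bis P0·P3 via (57.095,14.105): [(0, 0) (53.4577, 0) (49.9562, 22.5468) (40.4422, 40) (0, 40)]  |A|=1954.697
5. ⊥bis P0·P4 via (45.335,12.8): [(5.9265, 0) (53.4577, 0) (51.1753, 14.6969)]  |A|=349.2814
6. ⊥bis P0·P5 via (61.97,14.06): [(5.9265, 0) (53.4577, 0) (51.1753, 14.6969)]  |A|=349.2814
7. ⊥bis P0·P6 via (44.11,22.825): [(5.9265, 0) (53.4577, 0) (51.1753, 14.6969)]  |A|=349.2814
8. ⊥bis P0·P7 via (40.98,20.36): [(5.9265, 0) (53.4577, 0) (51.1753, 14.6969)]  |A|=349.2814
9. canonical 3-gon: [(5.9265, 0) (53.4577, 0) (51.1753, 14.6969)]
10. shoelace: 349.2814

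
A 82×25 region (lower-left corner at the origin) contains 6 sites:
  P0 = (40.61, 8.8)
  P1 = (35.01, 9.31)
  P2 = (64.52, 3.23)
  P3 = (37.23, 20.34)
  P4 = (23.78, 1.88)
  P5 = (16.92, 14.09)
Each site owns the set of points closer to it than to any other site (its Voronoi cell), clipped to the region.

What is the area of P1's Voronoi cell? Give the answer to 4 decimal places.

Area of P1's cell: 141.5683

1. box [0,82]×[0,25]: [(0, 0) (82, 0) (82, 25) (0, 25)]
2. ⊥bis P1·P0 via (37.81,9.055): [(0, 0) (36.9853, 0) (39.2621, 25) (0, 25)]  |A|=953.0935
3. ⊥bis P1·P2 via (49.765,6.27): [(0, 0) (36.9853, 0) (39.2621, 25) (0, 25)]  |A|=953.0935
4. ⊥bis P1·P3 via (36.12,14.825): [(0, 22.0948) (0, 0) (36.9853, 0) (38.2956, 14.3871)]  |A|=689.124
5. ⊥bis P1·P4 via (29.395,5.595): [(21.317, 17.8044) (33.0968, 0) (36.9853, 0) (38.2956, 14.3871)]  |A|=158.9921
6. ⊥bis P1·P5 via (25.965,11.7): [(27.2618, 16.6079) (25.7911, 11.042) (33.0968, 0) (36.9853, 0) (38.2956, 14.3871)]  |A|=141.5683
7. canonical 5-gon: [(27.2618, 16.6079) (25.7911, 11.042) (33.0968, 0) (36.9853, 0) (38.2956, 14.3871)]
8. shoelace: 141.5683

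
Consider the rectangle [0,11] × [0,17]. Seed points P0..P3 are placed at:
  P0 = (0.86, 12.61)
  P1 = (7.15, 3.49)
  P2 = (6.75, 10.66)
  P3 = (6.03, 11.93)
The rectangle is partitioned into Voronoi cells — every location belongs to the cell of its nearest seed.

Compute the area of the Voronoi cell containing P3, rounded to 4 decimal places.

1. box [0,11]×[0,17]: [(0, 0) (11, 0) (11, 17) (0, 17)]
2. ⊥bis P3·P0 via (3.445,12.27): [(1.8312, 0) (11, 0) (11, 17) (4.0671, 17)]  |A|=136.8646
3. ⊥bis P3·P1 via (6.59,7.71): [(2.7787, 7.2042) (11, 8.2952) (11, 17) (4.0671, 17)]  |A|=69.7387
4. ⊥bis P3·P2 via (6.39,11.295): [(3.0691, 9.4123) (11, 13.9085) (11, 17) (4.0671, 17)]  |A|=38.5612
5. canonical 4-gon: [(3.0691, 9.4123) (11, 13.9085) (11, 17) (4.0671, 17)]
6. shoelace: 38.5612

Area of P3's cell: 38.5612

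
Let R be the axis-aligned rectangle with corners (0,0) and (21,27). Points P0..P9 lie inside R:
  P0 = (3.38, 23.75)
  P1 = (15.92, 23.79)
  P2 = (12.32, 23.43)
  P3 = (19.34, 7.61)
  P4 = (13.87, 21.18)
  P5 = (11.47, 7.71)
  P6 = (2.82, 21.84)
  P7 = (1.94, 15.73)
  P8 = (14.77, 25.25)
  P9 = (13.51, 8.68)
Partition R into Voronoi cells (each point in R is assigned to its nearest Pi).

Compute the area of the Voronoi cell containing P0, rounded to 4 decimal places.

Area of P0's cell: 35.0314

1. box [0,21]×[0,27]: [(0, 0) (21, 0) (21, 27) (0, 27)]
2. ⊥bis P0·P1 via (9.65,23.77): [(0, 0) (9.7258, 0) (9.6397, 27) (0, 27)]  |A|=261.4345
3. ⊥bis P0·P2 via (7.85,23.59): [(0, 0) (7.0056, 0) (7.9721, 27) (0, 27)]  |A|=202.1986
4. ⊥bis P0·P3 via (11.36,15.68): [(0, 4.4467) (7.4277, 11.7915) (7.9721, 27) (0, 27)]  |A|=144.3808
5. ⊥bis P0·P4 via (8.625,22.465): [(0, 4.4467) (5.5568, 9.9415) (7.6702, 18.5679) (7.9721, 27) (0, 27)]  |A|=138.2663
6. ⊥bis P0·P5 via (7.425,15.73): [(0, 11.9851) (6.9115, 15.471) (7.6702, 18.5679) (7.9721, 27) (0, 27)]  |A|=100.5742
7. ⊥bis P0·P6 via (3.1,22.795): [(0, 23.7039) (7.7725, 21.4251) (7.9721, 27) (0, 27)]  |A|=35.0314
8. ⊥bis P0·P7 via (2.66,19.74): [(0, 23.7039) (7.7725, 21.4251) (7.9721, 27) (0, 27)]  |A|=35.0314
9. ⊥bis P0·P8 via (9.075,24.5): [(0, 23.7039) (7.7725, 21.4251) (7.9721, 27) (0, 27)]  |A|=35.0314
10. ⊥bis P0·P9 via (8.445,16.215): [(0, 23.7039) (7.7725, 21.4251) (7.9721, 27) (0, 27)]  |A|=35.0314
11. canonical 4-gon: [(0, 23.7039) (7.7725, 21.4251) (7.9721, 27) (0, 27)]
12. shoelace: 35.0314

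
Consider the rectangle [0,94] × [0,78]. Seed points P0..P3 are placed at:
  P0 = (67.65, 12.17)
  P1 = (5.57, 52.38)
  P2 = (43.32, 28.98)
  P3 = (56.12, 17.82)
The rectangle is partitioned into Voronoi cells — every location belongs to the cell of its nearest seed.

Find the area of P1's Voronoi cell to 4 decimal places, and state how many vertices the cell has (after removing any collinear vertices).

1. box [0,94]×[0,78]: [(0, 0) (94, 0) (94, 78) (0, 78)]
2. ⊥bis P1·P0 via (36.61,32.275): [(0, 0) (15.7051, 0) (66.2267, 78) (0, 78)]  |A|=3195.3377
3. ⊥bis P1·P2 via (24.445,40.68): [(0, 1.2442) (47.5785, 78) (0, 78)]  |A|=1825.9623
4. ⊥bis P1·P3 via (30.845,35.1): [(0, 1.2442) (47.5785, 78) (0, 78)]  |A|=1825.9623
5. canonical 3-gon: [(0, 1.2442) (47.5785, 78) (0, 78)]
6. shoelace: 1825.9623

Area of P1's cell: 1825.9623 (3 vertices)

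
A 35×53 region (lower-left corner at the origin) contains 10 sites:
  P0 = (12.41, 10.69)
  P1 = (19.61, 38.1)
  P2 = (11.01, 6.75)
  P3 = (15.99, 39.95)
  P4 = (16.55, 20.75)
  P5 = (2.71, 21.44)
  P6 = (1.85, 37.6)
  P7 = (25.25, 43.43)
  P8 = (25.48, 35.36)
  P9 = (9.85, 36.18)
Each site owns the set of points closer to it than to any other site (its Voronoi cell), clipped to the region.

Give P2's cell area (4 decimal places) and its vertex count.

1. box [0,35]×[0,53]: [(0, 0) (35, 0) (35, 53) (0, 53)]
2. ⊥bis P2·P0 via (11.71,8.72): [(0, 12.8809) (0, 0) (35, 0) (35, 0.4444)]  |A|=233.1924
3. ⊥bis P2·P1 via (15.31,22.425): [(0, 12.8809) (0, 0) (35, 0) (35, 0.4444)]  |A|=233.1924
4. ⊥bis P2·P3 via (13.5,23.35): [(0, 12.8809) (0, 0) (35, 0) (35, 0.4444)]  |A|=233.1924
5. ⊥bis P2·P4 via (13.78,13.75): [(0, 12.8809) (0, 0) (35, 0) (35, 0.4444)]  |A|=233.1924
6. ⊥bis P2·P5 via (6.86,14.095): [(2.8923, 11.8532) (0, 10.219) (0, 0) (35, 0) (35, 0.4444)]  |A|=229.3429
7. ⊥bis P2·P6 via (6.43,22.175): [(2.8923, 11.8532) (0, 10.219) (0, 0) (35, 0) (35, 0.4444)]  |A|=229.3429
8. ⊥bis P2·P7 via (18.13,25.09): [(2.8923, 11.8532) (0, 10.219) (0, 0) (35, 0) (35, 0.4444)]  |A|=229.3429
9. ⊥bis P2·P8 via (18.245,21.055): [(2.8923, 11.8532) (0, 10.219) (0, 0) (35, 0) (35, 0.4444)]  |A|=229.3429
10. ⊥bis P2·P9 via (10.43,21.465): [(2.8923, 11.8532) (0, 10.219) (0, 0) (35, 0) (35, 0.4444)]  |A|=229.3429
11. canonical 5-gon: [(2.8923, 11.8532) (0, 10.219) (0, 0) (35, 0) (35, 0.4444)]
12. shoelace: 229.3429

Area of P2's cell: 229.3429 (5 vertices)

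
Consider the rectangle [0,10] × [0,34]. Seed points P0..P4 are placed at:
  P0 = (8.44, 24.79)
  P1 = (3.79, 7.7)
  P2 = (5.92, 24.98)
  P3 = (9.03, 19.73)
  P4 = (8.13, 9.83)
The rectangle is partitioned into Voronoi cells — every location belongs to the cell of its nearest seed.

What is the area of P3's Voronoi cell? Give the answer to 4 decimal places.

1. box [0,10]×[0,34]: [(0, 0) (10, 0) (10, 34) (0, 34)]
2. ⊥bis P3·P0 via (8.735,22.26): [(0, 21.2415) (0, 0) (10, 0) (10, 22.4075)]  |A|=218.245
3. ⊥bis P3·P1 via (6.41,13.715): [(0, 21.2415) (0, 16.5071) (10, 12.1513) (10, 22.4075)]  |A|=74.9533
4. ⊥bis P3·P2 via (7.475,22.355): [(6.9665, 22.0538) (0, 17.927) (0, 16.5071) (10, 12.1513) (10, 22.4075)]  |A|=63.4079
5. ⊥bis P3·P4 via (8.58,14.78): [(6.9665, 22.0538) (0, 17.927) (0, 16.5071) (2.7477, 15.3102) (10, 14.6509) (10, 22.4075)]  |A|=54.3439
6. canonical 6-gon: [(6.9665, 22.0538) (0, 17.927) (0, 16.5071) (2.7477, 15.3102) (10, 14.6509) (10, 22.4075)]
7. shoelace: 54.3439

Area of P3's cell: 54.3439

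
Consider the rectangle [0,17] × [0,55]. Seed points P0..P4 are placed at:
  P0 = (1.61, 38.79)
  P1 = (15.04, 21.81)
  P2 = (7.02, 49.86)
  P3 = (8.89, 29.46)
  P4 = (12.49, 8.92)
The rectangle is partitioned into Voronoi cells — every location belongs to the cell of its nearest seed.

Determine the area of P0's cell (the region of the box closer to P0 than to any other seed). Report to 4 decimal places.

1. box [0,17]×[0,55]: [(0, 0) (17, 0) (17, 55) (0, 55)]
2. ⊥bis P0·P1 via (8.325,30.3): [(0, 23.7155) (17, 37.1613) (17, 55) (0, 55)]  |A|=417.547
3. ⊥bis P0·P2 via (4.315,44.325): [(0, 46.4338) (0, 23.7155) (17, 37.1613) (17, 38.1257)]  |A|=201.3028
4. ⊥bis P0·P3 via (5.25,34.125): [(12.9278, 40.1158) (0, 46.4338) (0, 30.0285)]  |A|=106.042
5. ⊥bis P0·P4 via (7.05,23.855): [(12.9278, 40.1158) (0, 46.4338) (0, 30.0285)]  |A|=106.042
6. canonical 3-gon: [(12.9278, 40.1158) (0, 46.4338) (0, 30.0285)]
7. shoelace: 106.042

Area of P0's cell: 106.0420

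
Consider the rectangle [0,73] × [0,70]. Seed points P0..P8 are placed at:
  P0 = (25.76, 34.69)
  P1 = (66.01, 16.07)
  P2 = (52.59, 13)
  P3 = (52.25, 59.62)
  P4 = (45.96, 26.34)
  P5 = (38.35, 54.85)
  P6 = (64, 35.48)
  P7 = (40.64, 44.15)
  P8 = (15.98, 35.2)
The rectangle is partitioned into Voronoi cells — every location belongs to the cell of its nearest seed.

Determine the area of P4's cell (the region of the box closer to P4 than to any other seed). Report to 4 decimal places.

Area of P4's cell: 425.0369

1. box [0,73]×[0,70]: [(0, 0) (73, 0) (73, 70) (0, 70)]
2. ⊥bis P4·P0 via (35.86,30.515): [(23.2461, 0) (73, 0) (73, 70) (52.1818, 70)]  |A|=2470.0236
3. ⊥bis P4·P1 via (55.985,21.205): [(23.2461, 0) (45.1234, 0) (73, 54.4232) (73, 70) (52.1818, 70)]  |A|=1711.4566
4. ⊥bis P4·P2 via (49.275,19.67): [(26.7493, 8.4747) (57.2218, 23.6196) (73, 54.4232) (73, 70) (52.1818, 70)]  |A|=1350.4959
5. ⊥bis P4·P3 via (49.105,42.98): [(41.599, 44.3986) (26.7493, 8.4747) (57.2218, 23.6196) (65.5468, 39.8725)]  |A|=648.3487
6. ⊥bis P4·P5 via (42.155,40.595): [(50.2672, 42.7603) (39.7628, 39.9565) (26.7493, 8.4747) (57.2218, 23.6196) (65.5468, 39.8725)]  |A|=627.5917
7. ⊥bis P4·P6 via (54.98,30.91): [(49.1298, 42.4567) (39.7628, 39.9565) (26.7493, 8.4747) (57.2218, 23.6196) (57.9517, 25.0446)]  |A|=492.1014
8. ⊥bis P4·P7 via (43.3,35.245): [(51.5371, 37.7055) (37.0426, 33.3759) (26.7493, 8.4747) (57.2218, 23.6196) (57.9517, 25.0446)]  |A|=425.0369
9. ⊥bis P4·P8 via (30.97,30.77): [(51.5371, 37.7055) (37.0426, 33.3759) (26.7493, 8.4747) (57.2218, 23.6196) (57.9517, 25.0446)]  |A|=425.0369
10. canonical 5-gon: [(51.5371, 37.7055) (37.0426, 33.3759) (26.7493, 8.4747) (57.2218, 23.6196) (57.9517, 25.0446)]
11. shoelace: 425.0369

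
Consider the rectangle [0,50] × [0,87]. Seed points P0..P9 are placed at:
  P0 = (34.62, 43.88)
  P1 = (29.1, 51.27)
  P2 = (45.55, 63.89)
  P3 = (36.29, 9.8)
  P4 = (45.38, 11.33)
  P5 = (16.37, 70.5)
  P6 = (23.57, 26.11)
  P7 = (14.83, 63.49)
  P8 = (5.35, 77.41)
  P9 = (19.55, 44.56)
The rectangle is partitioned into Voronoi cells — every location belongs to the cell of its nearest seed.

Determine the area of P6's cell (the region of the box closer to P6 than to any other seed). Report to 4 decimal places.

1. box [0,50]×[0,87]: [(0, 0) (50, 0) (50, 87) (0, 87)]
2. ⊥bis P6·P0 via (29.095,34.995): [(0, 53.0873) (0, 0) (50, 0) (50, 21.9955)]  |A|=1877.0706
3. ⊥bis P6·P1 via (26.335,38.69): [(21.4133, 39.7718) (0, 44.4783) (0, 0) (50, 0) (50, 21.9955)]  |A|=1784.897
4. ⊥bis P6·P2 via (34.56,45): [(21.4133, 39.7718) (0, 44.4783) (0, 0) (50, 0) (50, 21.9955)]  |A|=1784.897
5. ⊥bis P6·P3 via (29.93,17.955): [(41.716, 27.1468) (21.4133, 39.7718) (0, 44.4783) (0, 0) (6.9075, 0)]  |A|=1108.8801
6. ⊥bis P6·P4 via (34.475,18.72): [(38.4701, 24.6153) (40.6393, 27.8163) (21.4133, 39.7718) (0, 44.4783) (0, 0) (6.9075, 0)]  |A|=1106.4306
7. ⊥bis P6·P5 via (19.97,48.305): [(38.4701, 24.6153) (40.6393, 27.8163) (21.4133, 39.7718) (0, 44.4783) (0, 0) (6.9075, 0)]  |A|=1106.4306
8. ⊥bis P6·P7 via (19.2,44.8): [(38.4701, 24.6153) (40.6393, 27.8163) (21.4133, 39.7718) (9.1875, 42.4589) (0, 40.3108) (0, 0) (6.9075, 0)]  |A|=1087.2863
9. ⊥bis P6·P8 via (14.46,51.76): [(38.4701, 24.6153) (40.6393, 27.8163) (21.4133, 39.7718) (9.1875, 42.4589) (0, 40.3108) (0, 0) (6.9075, 0)]  |A|=1087.2863
10. ⊥bis P6·P9 via (21.56,35.335): [(38.4701, 24.6153) (40.6393, 27.8163) (26.735, 36.4626) (0, 30.6374) (0, 0) (6.9075, 0)]  |A|=898.5056
11. canonical 6-gon: [(38.4701, 24.6153) (40.6393, 27.8163) (26.735, 36.4626) (0, 30.6374) (0, 0) (6.9075, 0)]
12. shoelace: 898.5056

Area of P6's cell: 898.5056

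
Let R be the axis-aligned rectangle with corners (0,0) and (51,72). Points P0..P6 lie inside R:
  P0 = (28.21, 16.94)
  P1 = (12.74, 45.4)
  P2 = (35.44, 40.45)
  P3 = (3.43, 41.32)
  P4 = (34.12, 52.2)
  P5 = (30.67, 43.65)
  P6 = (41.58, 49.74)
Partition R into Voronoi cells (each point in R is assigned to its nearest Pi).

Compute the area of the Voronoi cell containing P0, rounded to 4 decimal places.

Area of P0's cell: 1309.1539

1. box [0,51]×[0,72]: [(0, 0) (51, 0) (51, 72) (0, 72)]
2. ⊥bis P0·P1 via (20.475,31.17): [(0, 20.0404) (0, 0) (51, 0) (51, 47.7625)]  |A|=1728.9734
3. ⊥bis P0·P2 via (31.825,28.695): [(21.6681, 31.8185) (0, 20.0404) (0, 0) (51, 0) (51, 22.7981)]  |A|=1362.8478
4. ⊥bis P0·P3 via (15.82,29.13): [(21.6681, 31.8185) (14.783, 28.076) (0, 13.0504) (0, 0) (51, 0) (51, 22.7981)]  |A|=1311.1814
5. ⊥bis P0·P4 via (31.165,34.57): [(21.6681, 31.8185) (14.783, 28.076) (0, 13.0504) (0, 0) (51, 0) (51, 22.7981)]  |A|=1311.1814
6. ⊥bis P0·P5 via (29.44,30.295): [(25.4176, 30.6655) (20.3974, 31.1278) (14.783, 28.076) (0, 13.0504) (0, 0) (51, 0) (51, 22.7981)]  |A|=1309.1539
7. ⊥bis P0·P6 via (34.895,33.34): [(25.4176, 30.6655) (20.3974, 31.1278) (14.783, 28.076) (0, 13.0504) (0, 0) (51, 0) (51, 22.7981)]  |A|=1309.1539
8. canonical 7-gon: [(25.4176, 30.6655) (20.3974, 31.1278) (14.783, 28.076) (0, 13.0504) (0, 0) (51, 0) (51, 22.7981)]
9. shoelace: 1309.1539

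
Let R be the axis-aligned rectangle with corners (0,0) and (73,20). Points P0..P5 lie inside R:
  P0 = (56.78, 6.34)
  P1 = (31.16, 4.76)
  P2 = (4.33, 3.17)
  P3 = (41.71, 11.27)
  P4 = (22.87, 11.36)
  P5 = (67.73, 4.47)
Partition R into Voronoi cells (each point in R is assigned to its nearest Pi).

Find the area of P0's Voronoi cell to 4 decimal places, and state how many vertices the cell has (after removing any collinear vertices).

1. box [0,73]×[0,20]: [(0, 0) (73, 0) (73, 20) (0, 20)]
2. ⊥bis P0·P1 via (43.97,5.55): [(44.3123, 0) (73, 0) (73, 20) (43.0789, 20)]  |A|=586.0887
3. ⊥bis P0·P2 via (30.555,4.755): [(44.3123, 0) (73, 0) (73, 20) (43.0789, 20)]  |A|=586.0887
4. ⊥bis P0·P3 via (49.245,8.805): [(46.3645, 0) (73, 0) (73, 20) (52.9073, 20)]  |A|=467.2814
5. ⊥bis P0·P4 via (39.825,8.85): [(46.3645, 0) (73, 0) (73, 20) (52.9073, 20)]  |A|=467.2814
6. ⊥bis P0·P5 via (62.255,5.405): [(46.3645, 0) (61.332, 0) (64.7475, 20) (52.9073, 20)]  |A|=268.0757
7. canonical 4-gon: [(46.3645, 0) (61.332, 0) (64.7475, 20) (52.9073, 20)]
8. shoelace: 268.0757

Area of P0's cell: 268.0757 (4 vertices)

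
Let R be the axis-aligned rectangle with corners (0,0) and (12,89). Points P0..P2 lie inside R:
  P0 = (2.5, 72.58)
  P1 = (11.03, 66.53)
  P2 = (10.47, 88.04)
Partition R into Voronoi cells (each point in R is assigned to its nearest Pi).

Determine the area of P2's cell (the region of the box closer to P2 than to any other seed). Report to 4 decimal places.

Area of P2's cell: 101.2797

1. box [0,12]×[0,89]: [(0, 0) (12, 0) (12, 89) (0, 89)]
2. ⊥bis P2·P0 via (6.485,80.31): [(0, 83.6532) (12, 77.4669) (12, 89) (0, 89)]  |A|=101.2797
3. ⊥bis P2·P1 via (10.75,77.285): [(0, 83.6532) (12, 77.4669) (12, 89) (0, 89)]  |A|=101.2797
4. canonical 4-gon: [(0, 83.6532) (12, 77.4669) (12, 89) (0, 89)]
5. shoelace: 101.2797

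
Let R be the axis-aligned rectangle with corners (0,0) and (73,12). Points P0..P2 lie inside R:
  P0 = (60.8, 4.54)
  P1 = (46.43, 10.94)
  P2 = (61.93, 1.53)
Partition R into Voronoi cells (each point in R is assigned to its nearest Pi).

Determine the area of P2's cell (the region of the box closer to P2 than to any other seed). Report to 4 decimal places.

1. box [0,73]×[0,12]: [(0, 0) (73, 0) (73, 12) (0, 12)]
2. ⊥bis P2·P0 via (61.365,3.035): [(53.2806, 0) (73, 0) (73, 7.403)]  |A|=72.9909
3. ⊥bis P2·P1 via (54.18,6.235): [(53.2806, 0) (73, 0) (73, 7.403)]  |A|=72.9909
4. canonical 3-gon: [(53.2806, 0) (73, 0) (73, 7.403)]
5. shoelace: 72.9909

Area of P2's cell: 72.9909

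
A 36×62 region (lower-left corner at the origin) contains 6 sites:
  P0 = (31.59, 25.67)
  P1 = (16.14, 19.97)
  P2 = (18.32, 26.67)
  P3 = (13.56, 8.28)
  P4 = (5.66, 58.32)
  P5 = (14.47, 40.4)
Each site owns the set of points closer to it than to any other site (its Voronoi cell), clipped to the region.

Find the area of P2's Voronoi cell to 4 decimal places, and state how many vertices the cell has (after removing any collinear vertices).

Area of P2's cell: 191.5262 (4 vertices)

1. box [0,36]×[0,62]: [(0, 0) (36, 0) (36, 62) (0, 62)]
2. ⊥bis P2·P0 via (24.955,26.17): [(0, 0) (22.9829, 0) (27.6551, 62) (0, 62)]  |A|=1569.7767
3. ⊥bis P2·P1 via (17.23,23.32): [(0, 28.9262) (24.5605, 20.9349) (27.6551, 62) (0, 62)]  |A|=973.9845
4. ⊥bis P2·P3 via (15.94,17.475): [(0, 28.9262) (24.5605, 20.9349) (27.6551, 62) (0, 62)]  |A|=973.9845
5. ⊥bis P2·P4 via (11.99,42.495): [(0, 37.699) (0, 28.9262) (24.5605, 20.9349) (26.6264, 48.3496)]  |A|=461.7084
6. ⊥bis P2·P5 via (16.395,33.535): [(0, 28.9377) (0, 28.9262) (24.5605, 20.9349) (25.7068, 36.1461)]  |A|=191.5262
7. canonical 4-gon: [(0, 28.9377) (0, 28.9262) (24.5605, 20.9349) (25.7068, 36.1461)]
8. shoelace: 191.5262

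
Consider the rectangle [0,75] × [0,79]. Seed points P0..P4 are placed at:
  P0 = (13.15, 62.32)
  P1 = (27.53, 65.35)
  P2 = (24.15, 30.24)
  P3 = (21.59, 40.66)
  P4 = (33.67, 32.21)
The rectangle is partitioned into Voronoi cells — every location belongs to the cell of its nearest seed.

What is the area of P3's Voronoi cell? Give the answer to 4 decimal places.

1. box [0,75]×[0,79]: [(0, 0) (75, 0) (75, 79) (0, 79)]
2. ⊥bis P3·P0 via (17.37,51.49): [(0, 44.7216) (0, 0) (75, 0) (75, 73.946)]  |A|=4450.0367
3. ⊥bis P3·P1 via (24.56,53.005): [(22.5185, 53.4962) (0, 44.7216) (0, 0) (75, 0) (75, 40.87)]  |A|=3582.0967
4. ⊥bis P3·P2 via (22.87,35.45): [(59.8079, 44.525) (22.5185, 53.4962) (0, 44.7216) (0, 29.8313)]  |A|=709.8879
5. ⊥bis P3·P4 via (27.63,36.435): [(27.7858, 36.6577) (37.1089, 49.9859) (22.5185, 53.4962) (0, 44.7216) (0, 29.8313)]  |A|=533.1628
6. canonical 5-gon: [(27.7858, 36.6577) (37.1089, 49.9859) (22.5185, 53.4962) (0, 44.7216) (0, 29.8313)]
7. shoelace: 533.1628

Area of P3's cell: 533.1628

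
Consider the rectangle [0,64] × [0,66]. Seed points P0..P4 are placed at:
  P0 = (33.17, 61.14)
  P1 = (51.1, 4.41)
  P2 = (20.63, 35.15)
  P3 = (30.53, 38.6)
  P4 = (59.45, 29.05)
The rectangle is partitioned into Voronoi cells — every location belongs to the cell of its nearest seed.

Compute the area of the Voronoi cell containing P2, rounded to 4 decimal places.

1. box [0,64]×[0,66]: [(0, 0) (64, 0) (64, 66) (0, 66)]
2. ⊥bis P2·P0 via (26.9,48.145): [(0, 61.1241) (0, 0) (64, 0) (64, 30.2445)]  |A|=2923.7942
3. ⊥bis P2·P1 via (35.865,19.78): [(52.1772, 35.9489) (0, 61.1241) (0, 0) (15.9097, 0)]  |A|=1880.6101
4. ⊥bis P2·P3 via (25.58,36.875): [(32.6484, 16.5917) (20.5919, 51.1886) (0, 61.1241) (0, 0) (15.9097, 0)]  |A|=1426.1021
5. ⊥bis P2·P4 via (40.04,32.1): [(32.6484, 16.5917) (20.5919, 51.1886) (0, 61.1241) (0, 0) (15.9097, 0)]  |A|=1426.1021
6. canonical 5-gon: [(32.6484, 16.5917) (20.5919, 51.1886) (0, 61.1241) (0, 0) (15.9097, 0)]
7. shoelace: 1426.1021

Area of P2's cell: 1426.1021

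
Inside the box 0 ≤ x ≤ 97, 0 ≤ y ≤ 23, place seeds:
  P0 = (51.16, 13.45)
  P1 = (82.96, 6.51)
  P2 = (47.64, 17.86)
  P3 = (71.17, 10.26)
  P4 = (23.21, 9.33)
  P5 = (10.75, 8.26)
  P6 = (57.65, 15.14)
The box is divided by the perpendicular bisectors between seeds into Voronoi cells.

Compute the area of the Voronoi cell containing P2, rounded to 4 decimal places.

1. box [0,97]×[0,23]: [(0, 0) (97, 0) (97, 23) (0, 23)]
2. ⊥bis P2·P0 via (49.4,15.655): [(0, 0) (29.7868, 0) (58.6021, 23) (0, 23)]  |A|=1016.4723
3. ⊥bis P2·P1 via (65.3,12.185): [(0, 0) (29.7868, 0) (58.6021, 23) (0, 23)]  |A|=1016.4723
4. ⊥bis P2·P3 via (59.405,14.06): [(0, 0) (29.7868, 0) (58.6021, 23) (0, 23)]  |A|=1016.4723
5. ⊥bis P2·P4 via (35.425,13.595): [(37.9084, 6.4826) (58.6021, 23) (32.1411, 23)]  |A|=218.5338
6. ⊥bis P2·P5 via (29.195,13.06): [(37.9084, 6.4826) (58.6021, 23) (32.1411, 23)]  |A|=218.5338
7. ⊥bis P2·P6 via (52.645,16.5): [(37.9084, 6.4826) (53.2505, 18.7284) (54.4112, 23) (32.1411, 23)]  |A|=209.583
8. canonical 4-gon: [(37.9084, 6.4826) (53.2505, 18.7284) (54.4112, 23) (32.1411, 23)]
9. shoelace: 209.583

Area of P2's cell: 209.5830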